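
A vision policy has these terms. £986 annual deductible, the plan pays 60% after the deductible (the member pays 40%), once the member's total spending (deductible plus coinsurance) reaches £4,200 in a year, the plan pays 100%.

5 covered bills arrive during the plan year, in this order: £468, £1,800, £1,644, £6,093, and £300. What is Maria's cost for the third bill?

£657.60

Claim 1 (£468): all of it applies to the deductible. Member pays £468; OOP now £468.
Claim 2 (£1,800): £518 finishes the deductible; £1,282 goes to coinsurance; coinsurance £1,282 × 40% = £512.80. Member owes £1,030.80 (running OOP £1,498.80).
Claim 3 (£1,644): deductible met; 40% of £1,644 = £657.60. Member pays £657.60; OOP now £2,156.40.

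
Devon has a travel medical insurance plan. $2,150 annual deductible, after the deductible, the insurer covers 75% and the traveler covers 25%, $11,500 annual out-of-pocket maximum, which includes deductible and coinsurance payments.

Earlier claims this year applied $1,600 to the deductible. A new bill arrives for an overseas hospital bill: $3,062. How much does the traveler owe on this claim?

$1,178

Deductible still to meet: $2,150 − $1,600 = $550.
That leaves $3,062 − $550 = $2,512 for coinsurance.
25% of $2,512 = $628 falls to the traveler.
That puts the traveler's cost at $550 + $628 = $1,178 before any cap.
Total out-of-pocket so far would be $1,600 + $1,178 = $2,778, below the $11,500 cap — no reduction.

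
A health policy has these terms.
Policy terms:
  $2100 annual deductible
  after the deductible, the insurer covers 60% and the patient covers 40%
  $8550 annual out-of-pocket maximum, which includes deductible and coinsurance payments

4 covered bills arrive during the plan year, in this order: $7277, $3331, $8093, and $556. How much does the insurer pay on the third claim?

$5046.20

#1 ($7277): $2100 to deductible, leaving $5177; patient's 40% is $2070.80. Cost to patient: $4170.80. OOP to date $4170.80. Insurer: $7277 − $4170.80 = $3106.20.
#2 ($3331): deductible already satisfied, so patient's share is 40% × $3331 = $1332.40. Cost to patient: $1332.40. OOP to date $5503.20. Plan pays $3331 − $1332.40 = $1998.60.
#3 ($8093): deductible met; 40% of $8093 = $3237.20. OOP would hit $8740.40 > $8550, so the cap limits the patient to $8550 − $5503.20 = $3046.80. Plan pays $8093 − $3046.80 = $5046.20.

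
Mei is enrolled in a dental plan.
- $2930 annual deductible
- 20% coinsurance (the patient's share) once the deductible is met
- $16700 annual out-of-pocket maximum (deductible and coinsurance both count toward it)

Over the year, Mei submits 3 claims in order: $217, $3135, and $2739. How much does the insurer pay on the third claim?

$2191.20

Claim 1 — $217: all of it applies to the deductible. Patient pays $217; OOP now $217. Insurer: $217 − $217 = $0.
Claim 2 — $3135: $2713 finishes the deductible; $422 goes to coinsurance; 20% of $422 = $84.40. Cost to patient: $2797.40. OOP to date $3014.40. Insurer: $3135 − $2797.40 = $337.60.
Claim 3 — $2739: deductible met; 20% of $2739 = $547.80. Patient owes $547.80 (running OOP $3562.20). Plan pays $2739 − $547.80 = $2191.20.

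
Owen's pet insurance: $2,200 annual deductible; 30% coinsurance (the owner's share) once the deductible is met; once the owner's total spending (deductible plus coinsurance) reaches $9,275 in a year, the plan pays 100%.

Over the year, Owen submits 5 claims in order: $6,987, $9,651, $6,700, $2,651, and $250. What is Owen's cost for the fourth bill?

$733.60

Bill 1, $6,987: deductible takes $2,200, $4,787 remains; coinsurance $4,787 × 30% = $1,436.10. Cost to owner: $3,636.10. OOP to date $3,636.10.
Bill 2, $9,651: deductible met; 30% of $9,651 = $2,895.30. Cost to owner: $2,895.30. OOP to date $6,531.40.
Bill 3, $6,700: deductible met; 30% of $6,700 = $2,010. Owner pays $2,010; OOP now $8,541.40.
Bill 4, $2,651: deductible met; 30% of $2,651 = $795.30. That would push OOP to $9,336.70, over the $9,275 cap, so owner pays $9,275 − $8,541.40 = $733.60.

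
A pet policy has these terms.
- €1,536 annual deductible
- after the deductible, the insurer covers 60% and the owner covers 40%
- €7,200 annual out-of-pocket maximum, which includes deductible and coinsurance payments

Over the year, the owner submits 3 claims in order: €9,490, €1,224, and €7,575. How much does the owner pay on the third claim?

Claim 1 (€9,490): deductible takes €1,536, €7,954 remains; coinsurance €7,954 × 40% = €3,181.60. Owner owes €4,717.60 (running OOP €4,717.60).
Claim 2 (€1,224): deductible already satisfied, so owner's share is 40% × €1,224 = €489.60. Owner owes €489.60 (running OOP €5,207.20).
Claim 3 (€7,575): 40% coinsurance on €7,575 = €3,030. Adding that to €5,207.20 gives €8,237.20, past the €7,200 cap; owner pays only €7,200 − €5,207.20 = €1,992.80.

€1,992.80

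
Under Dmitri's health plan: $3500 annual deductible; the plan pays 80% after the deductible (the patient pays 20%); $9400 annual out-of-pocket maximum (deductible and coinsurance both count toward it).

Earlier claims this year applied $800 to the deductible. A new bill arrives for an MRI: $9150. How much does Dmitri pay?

$3990

$800 of the $3500 deductible is already met, leaving $2700.
That leaves $9150 − $2700 = $6450 for coinsurance.
20% of $6450 = $1290 falls to the patient.
So the patient owes $2700 + $1290 = $3990 before any cap.
Cumulative spending $800 + $3990 = $4790 stays under the $9400 maximum.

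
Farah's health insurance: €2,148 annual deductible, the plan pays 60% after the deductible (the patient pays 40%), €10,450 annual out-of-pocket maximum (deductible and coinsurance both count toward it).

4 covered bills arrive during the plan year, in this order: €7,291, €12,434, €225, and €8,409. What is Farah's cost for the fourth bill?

Bill 1, €7,291: €2,148 to deductible, leaving €5,143; patient's 40% is €2,057.20. Cost to patient: €4,205.20. OOP to date €4,205.20.
Bill 2, €12,434: deductible already satisfied, so patient's share is 40% × €12,434 = €4,973.60. Patient owes €4,973.60 (running OOP €9,178.80).
Bill 3, €225: deductible met; 40% of €225 = €90. Patient owes €90 (running OOP €9,268.80).
Bill 4, €8,409: 40% coinsurance on €8,409 = €3,363.60. OOP would hit €12,632.40 > €10,450, so the cap limits the patient to €10,450 − €9,268.80 = €1,181.20.

€1,181.20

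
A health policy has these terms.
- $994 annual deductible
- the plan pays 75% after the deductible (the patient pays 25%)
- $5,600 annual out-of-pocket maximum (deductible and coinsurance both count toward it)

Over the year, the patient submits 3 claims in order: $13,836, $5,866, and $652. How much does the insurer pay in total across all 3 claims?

Claim 1 ($13,836): $994 finishes the deductible; $12,842 goes to coinsurance; 25% of $12,842 = $3,210.50. Cost to patient: $4,204.50. OOP to date $4,204.50. Insurer: $13,836 − $4,204.50 = $9,631.50.
Claim 2 ($5,866): deductible met; 25% of $5,866 = $1,466.50. OOP would hit $5,671 > $5,600, so the cap limits the patient to $5,600 − $4,204.50 = $1,395.50. Plan pays $5,866 − $1,395.50 = $4,470.50.
Claim 3 ($652): deductible already satisfied, so patient's share is 25% × $652 = $163. That would push OOP to $5,763, over the $5,600 cap, so patient pays $5,600 − $5,600 = $0. Plan pays $652 − $0 = $652.
Insurer total: $9,631.50 + $4,470.50 + $652 = $14,754.

$14,754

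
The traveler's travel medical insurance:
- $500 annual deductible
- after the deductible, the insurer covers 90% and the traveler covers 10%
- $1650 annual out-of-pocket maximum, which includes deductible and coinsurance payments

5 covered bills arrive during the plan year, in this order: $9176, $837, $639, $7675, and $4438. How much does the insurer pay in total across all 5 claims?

$21115

Claim 1 ($9176): $500 finishes the deductible; $8676 goes to coinsurance; coinsurance $8676 × 10% = $867.60. Cost to traveler: $1367.60. OOP to date $1367.60. Plan pays $9176 − $1367.60 = $7808.40.
Claim 2 ($837): deductible already satisfied, so traveler's share is 10% × $837 = $83.70. Traveler pays $83.70; OOP now $1451.30. Plan pays $837 − $83.70 = $753.30.
Claim 3 ($639): deductible already satisfied, so traveler's share is 10% × $639 = $63.90. Traveler owes $63.90 (running OOP $1515.20). Plan pays $639 − $63.90 = $575.10.
Claim 4 ($7675): deductible met; 10% of $7675 = $767.50. Adding that to $1515.20 gives $2282.70, past the $1650 cap; traveler pays only $1650 − $1515.20 = $134.80. Insurer: $7675 − $134.80 = $7540.20.
Claim 5 ($4438): 10% coinsurance on $4438 = $443.80. That would push OOP to $2093.80, over the $1650 cap, so traveler pays $1650 − $1650 = $0. Insurer: $4438 − $0 = $4438.
Insurer total: $7808.40 + $753.30 + $575.10 + $7540.20 + $4438 = $21115.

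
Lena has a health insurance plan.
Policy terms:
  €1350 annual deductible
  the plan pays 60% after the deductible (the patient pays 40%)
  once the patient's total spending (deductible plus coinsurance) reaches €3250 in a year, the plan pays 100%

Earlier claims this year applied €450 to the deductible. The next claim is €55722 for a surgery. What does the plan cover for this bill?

Remaining deductible: €1350 − €450 = €900.
After the €900 deductible portion, €55722 − €900 = €54822 is subject to coinsurance.
Coinsurance: €54822 × 40% = €21928.80.
So the patient owes €900 + €21928.80 = €22828.80 before any cap.
That would bring total out-of-pocket to €23278.80, past the €3250 cap. The patient is capped at €3250 − €450 = €2800 on this claim.
The insurer covers the remainder: €55722 − €2800 = €52922.

€52922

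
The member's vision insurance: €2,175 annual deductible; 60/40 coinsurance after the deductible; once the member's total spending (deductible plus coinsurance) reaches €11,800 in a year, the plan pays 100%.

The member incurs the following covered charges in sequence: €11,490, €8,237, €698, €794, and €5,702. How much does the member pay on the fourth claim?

#1 (€11,490): €2,175 finishes the deductible; €9,315 goes to coinsurance; coinsurance €9,315 × 40% = €3,726. Member owes €5,901 (running OOP €5,901).
#2 (€8,237): deductible already satisfied, so member's share is 40% × €8,237 = €3,294.80. Member owes €3,294.80 (running OOP €9,195.80).
#3 (€698): 40% coinsurance on €698 = €279.20. Member pays €279.20; OOP now €9,475.
#4 (€794): deductible already satisfied, so member's share is 40% × €794 = €317.60. Member pays €317.60; OOP now €9,792.60.

€317.60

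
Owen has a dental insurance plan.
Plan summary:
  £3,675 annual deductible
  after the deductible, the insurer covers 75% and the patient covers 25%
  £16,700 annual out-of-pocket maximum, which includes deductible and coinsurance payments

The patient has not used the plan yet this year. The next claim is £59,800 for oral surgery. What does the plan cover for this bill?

£43,100

The full £3,675 deductible is still open; £3,675 of this bill applies to it.
That leaves £59,800 − £3,675 = £56,125 for coinsurance.
25% of £56,125 = £14,031.25 falls to the patient.
That puts the patient's cost at £3,675 + £14,031.25 = £17,706.25 before any cap.
That would bring total out-of-pocket to £17,706.25, past the £16,700 cap. The patient is capped at £16,700 − £0 = £16,700 on this claim.
Insurer pays the balance: £59,800 − £16,700 = £43,100.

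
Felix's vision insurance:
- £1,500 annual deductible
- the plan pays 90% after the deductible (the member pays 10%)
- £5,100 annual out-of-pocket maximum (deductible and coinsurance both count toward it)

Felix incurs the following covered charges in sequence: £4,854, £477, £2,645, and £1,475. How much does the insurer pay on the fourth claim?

Claim 1 — £4,854: £1,500 finishes the deductible; £3,354 goes to coinsurance; coinsurance £3,354 × 10% = £335.40. Member owes £1,835.40 (running OOP £1,835.40). Insurer: £4,854 − £1,835.40 = £3,018.60.
Claim 2 — £477: deductible already satisfied, so member's share is 10% × £477 = £47.70. Member pays £47.70; OOP now £1,883.10. Insurer: £477 − £47.70 = £429.30.
Claim 3 — £2,645: 10% coinsurance on £2,645 = £264.50. Member pays £264.50; OOP now £2,147.60. Plan pays £2,645 − £264.50 = £2,380.50.
Claim 4 — £1,475: 10% coinsurance on £1,475 = £147.50. Member pays £147.50; OOP now £2,295.10. Insurer: £1,475 − £147.50 = £1,327.50.

£1,327.50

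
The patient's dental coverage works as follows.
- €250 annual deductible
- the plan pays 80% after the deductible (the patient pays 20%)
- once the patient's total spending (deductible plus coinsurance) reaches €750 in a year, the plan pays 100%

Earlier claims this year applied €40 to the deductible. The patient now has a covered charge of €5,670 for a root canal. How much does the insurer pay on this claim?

€4,960

€40 of the €250 deductible is already met, leaving €210.
After the €210 deductible portion, €5,670 − €210 = €5,460 is subject to coinsurance.
Coinsurance: €5,460 × 20% = €1,092.
So the patient owes €210 + €1,092 = €1,302 before any cap.
Adding €1,302 to the €40 already spent would give €1,342, which exceeds the €750 cap; the patient pays just €750 − €40 = €710.
Insurer pays the balance: €5,670 − €710 = €4,960.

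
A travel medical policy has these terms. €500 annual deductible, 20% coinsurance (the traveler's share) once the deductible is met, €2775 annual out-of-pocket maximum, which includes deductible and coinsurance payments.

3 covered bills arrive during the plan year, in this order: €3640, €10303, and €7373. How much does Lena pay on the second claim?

Bill 1, €3640: deductible takes €500, €3140 remains; traveler's 20% is €628. Traveler pays €1128; OOP now €1128.
Bill 2, €10303: 20% coinsurance on €10303 = €2060.60. OOP would hit €3188.60 > €2775, so the cap limits the traveler to €2775 − €1128 = €1647.

€1647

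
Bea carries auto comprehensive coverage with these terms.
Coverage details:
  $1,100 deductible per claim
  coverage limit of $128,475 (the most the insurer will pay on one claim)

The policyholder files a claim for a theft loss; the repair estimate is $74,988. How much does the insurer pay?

$73,888

After the deductible, $74,988 − $1,100 = $73,888 remains.
That's under the $128,475 cap, so the insurer reimburses the full $73,888.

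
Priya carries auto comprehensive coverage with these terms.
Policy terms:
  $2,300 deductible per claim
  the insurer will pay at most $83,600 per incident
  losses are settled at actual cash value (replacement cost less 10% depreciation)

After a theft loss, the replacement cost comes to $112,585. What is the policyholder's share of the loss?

Depreciate 10%: the covered value is $112,585 × 0.9 = $101,326.50.
After the deductible, $101,326.50 − $2,300 = $99,026.50 remains.
The $83,600 per-incident cap binds; insurer pays $83,600.
The policyholder bears the rest of the original loss: $112,585 − $83,600 = $28,985.

$28,985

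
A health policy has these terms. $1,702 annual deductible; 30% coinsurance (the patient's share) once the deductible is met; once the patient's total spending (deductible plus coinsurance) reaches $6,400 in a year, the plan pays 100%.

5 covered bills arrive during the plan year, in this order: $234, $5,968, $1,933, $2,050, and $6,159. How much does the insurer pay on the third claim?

Bill 1, $234: entire amount goes to the deductible. Patient owes $234 (running OOP $234). Plan pays $234 − $234 = $0.
Bill 2, $5,968: $1,468 to deductible, leaving $4,500; patient's 30% is $1,350. Cost to patient: $2,818. OOP to date $3,052. Insurer: $5,968 − $2,818 = $3,150.
Bill 3, $1,933: deductible met; 30% of $1,933 = $579.90. Patient owes $579.90 (running OOP $3,631.90). Insurer: $1,933 − $579.90 = $1,353.10.

$1,353.10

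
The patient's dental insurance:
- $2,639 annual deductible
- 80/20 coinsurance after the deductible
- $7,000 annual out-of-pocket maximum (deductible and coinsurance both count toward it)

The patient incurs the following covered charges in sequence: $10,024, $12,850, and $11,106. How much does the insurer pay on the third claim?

Claim 1 ($10,024): $2,639 to deductible, leaving $7,385; patient's 20% is $1,477. Cost to patient: $4,116. OOP to date $4,116. Plan pays $10,024 − $4,116 = $5,908.
Claim 2 ($12,850): 20% coinsurance on $12,850 = $2,570. Cost to patient: $2,570. OOP to date $6,686. Plan pays $12,850 − $2,570 = $10,280.
Claim 3 ($11,106): deductible already satisfied, so patient's share is 20% × $11,106 = $2,221.20. That would push OOP to $8,907.20, over the $7,000 cap, so patient pays $7,000 − $6,686 = $314. Plan pays $11,106 − $314 = $10,792.

$10,792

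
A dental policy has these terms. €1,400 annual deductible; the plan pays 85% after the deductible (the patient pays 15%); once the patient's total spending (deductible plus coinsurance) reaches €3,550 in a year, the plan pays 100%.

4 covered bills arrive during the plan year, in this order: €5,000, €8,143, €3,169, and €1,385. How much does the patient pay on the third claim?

Claim 1 — €5,000: €1,400 finishes the deductible; €3,600 goes to coinsurance; patient's 15% is €540. Patient pays €1,940; OOP now €1,940.
Claim 2 — €8,143: 15% coinsurance on €8,143 = €1,221.45. Patient pays €1,221.45; OOP now €3,161.45.
Claim 3 — €3,169: deductible met; 15% of €3,169 = €475.35. That would push OOP to €3,636.80, over the €3,550 cap, so patient pays €3,550 − €3,161.45 = €388.55.

€388.55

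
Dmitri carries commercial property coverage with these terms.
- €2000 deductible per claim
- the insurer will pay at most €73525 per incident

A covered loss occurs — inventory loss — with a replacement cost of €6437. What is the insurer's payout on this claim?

€4437

Less the €2000 deductible: €6437 − €2000 = €4437.
€4437 is within the €73525 limit, so the insurer pays €4437.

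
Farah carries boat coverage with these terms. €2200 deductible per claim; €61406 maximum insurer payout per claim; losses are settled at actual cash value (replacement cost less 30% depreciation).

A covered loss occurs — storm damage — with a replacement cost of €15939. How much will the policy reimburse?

Actual cash value after 30% depreciation: €15939 × 70% = €11157.30.
After the deductible, €11157.30 − €2200 = €8957.30 remains.
€8957.30 ≤ €61406, so the limit doesn't bind; insurer pays €8957.30.

€8957.30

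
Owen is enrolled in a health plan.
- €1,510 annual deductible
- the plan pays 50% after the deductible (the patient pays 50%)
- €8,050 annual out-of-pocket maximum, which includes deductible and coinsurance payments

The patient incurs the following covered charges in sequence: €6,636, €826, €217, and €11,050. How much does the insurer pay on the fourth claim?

€7,594.50

Bill 1, €6,636: €1,510 to deductible, leaving €5,126; patient's 50% is €2,563. Cost to patient: €4,073. OOP to date €4,073. Insurer: €6,636 − €4,073 = €2,563.
Bill 2, €826: deductible already satisfied, so patient's share is 50% × €826 = €413. Patient owes €413 (running OOP €4,486). Insurer: €826 − €413 = €413.
Bill 3, €217: deductible met; 50% of €217 = €108.50. Cost to patient: €108.50. OOP to date €4,594.50. Plan pays €217 − €108.50 = €108.50.
Bill 4, €11,050: 50% coinsurance on €11,050 = €5,525. That would push OOP to €10,119.50, over the €8,050 cap, so patient pays €8,050 − €4,594.50 = €3,455.50. Plan pays €11,050 − €3,455.50 = €7,594.50.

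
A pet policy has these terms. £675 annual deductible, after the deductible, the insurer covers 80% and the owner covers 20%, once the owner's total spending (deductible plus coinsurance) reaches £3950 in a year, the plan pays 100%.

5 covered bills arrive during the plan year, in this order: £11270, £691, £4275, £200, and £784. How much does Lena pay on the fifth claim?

Bill 1, £11270: £675 to deductible, leaving £10595; 20% of £10595 = £2119. Owner owes £2794 (running OOP £2794).
Bill 2, £691: 20% coinsurance on £691 = £138.20. Owner owes £138.20 (running OOP £2932.20).
Bill 3, £4275: 20% coinsurance on £4275 = £855. Cost to owner: £855. OOP to date £3787.20.
Bill 4, £200: deductible met; 20% of £200 = £40. Owner pays £40; OOP now £3827.20.
Bill 5, £784: deductible met; 20% of £784 = £156.80. OOP would hit £3984 > £3950, so the cap limits the owner to £3950 − £3827.20 = £122.80.

£122.80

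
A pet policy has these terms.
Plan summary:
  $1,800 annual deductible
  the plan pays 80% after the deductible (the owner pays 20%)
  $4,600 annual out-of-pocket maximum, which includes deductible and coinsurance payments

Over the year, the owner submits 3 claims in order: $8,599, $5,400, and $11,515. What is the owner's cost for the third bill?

#1 ($8,599): $1,800 to deductible, leaving $6,799; coinsurance $6,799 × 20% = $1,359.80. Owner pays $3,159.80; OOP now $3,159.80.
#2 ($5,400): deductible met; 20% of $5,400 = $1,080. Cost to owner: $1,080. OOP to date $4,239.80.
#3 ($11,515): deductible met; 20% of $11,515 = $2,303. That would push OOP to $6,542.80, over the $4,600 cap, so owner pays $4,600 − $4,239.80 = $360.20.

$360.20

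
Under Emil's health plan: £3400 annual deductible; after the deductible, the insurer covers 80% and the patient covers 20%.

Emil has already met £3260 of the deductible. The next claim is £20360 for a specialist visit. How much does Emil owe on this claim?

£4184

£3260 of the £3400 deductible is already met, leaving £140.
That leaves £20360 − £140 = £20220 for coinsurance.
Patient's 20% share of £20220 is £4044.
Patient responsibility: £140 + £4044 = £4184.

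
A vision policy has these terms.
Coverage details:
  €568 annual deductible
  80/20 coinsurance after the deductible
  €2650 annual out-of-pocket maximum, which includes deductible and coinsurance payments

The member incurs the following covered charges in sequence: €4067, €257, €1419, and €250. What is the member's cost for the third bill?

Claim 1 — €4067: deductible takes €568, €3499 remains; coinsurance €3499 × 20% = €699.80. Cost to member: €1267.80. OOP to date €1267.80.
Claim 2 — €257: deductible already satisfied, so member's share is 20% × €257 = €51.40. Cost to member: €51.40. OOP to date €1319.20.
Claim 3 — €1419: deductible met; 20% of €1419 = €283.80. Member pays €283.80; OOP now €1603.

€283.80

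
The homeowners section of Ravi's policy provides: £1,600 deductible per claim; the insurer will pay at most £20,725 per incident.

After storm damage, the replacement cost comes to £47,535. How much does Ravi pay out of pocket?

£26,810

After the deductible, £47,535 − £1,600 = £45,935 remains.
The £20,725 per-incident cap binds; insurer pays £20,725.
Homeowner's share is the uncovered remainder: £47,535 − £20,725 = £26,810.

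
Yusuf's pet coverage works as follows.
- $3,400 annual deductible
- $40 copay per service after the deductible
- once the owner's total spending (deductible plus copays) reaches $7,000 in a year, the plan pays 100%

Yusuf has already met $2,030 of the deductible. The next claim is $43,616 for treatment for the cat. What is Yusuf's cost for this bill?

Remaining deductible: $3,400 − $2,030 = $1,370.
The remaining $42,246 (= $43,616 − $1,370) moves to the copay.
Copay on this service: $40.
Owner responsibility before any cap: $1,370 + $40 = $1,410.
Total out-of-pocket so far would be $2,030 + $1,410 = $3,440, below the $7,000 cap — no reduction.

$1,410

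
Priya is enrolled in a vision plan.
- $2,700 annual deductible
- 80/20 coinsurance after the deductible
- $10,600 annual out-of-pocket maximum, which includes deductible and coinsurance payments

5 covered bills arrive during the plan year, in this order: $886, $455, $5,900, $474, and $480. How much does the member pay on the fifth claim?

Claim 1 ($886): all of it applies to the deductible. Cost to member: $886. OOP to date $886.
Claim 2 ($455): fully absorbed by the deductible. Cost to member: $455. OOP to date $1,341.
Claim 3 ($5,900): $1,359 finishes the deductible; $4,541 goes to coinsurance; member's 20% is $908.20. Member pays $2,267.20; OOP now $3,608.20.
Claim 4 ($474): 20% coinsurance on $474 = $94.80. Member pays $94.80; OOP now $3,703.
Claim 5 ($480): deductible met; 20% of $480 = $96. Member pays $96; OOP now $3,799.

$96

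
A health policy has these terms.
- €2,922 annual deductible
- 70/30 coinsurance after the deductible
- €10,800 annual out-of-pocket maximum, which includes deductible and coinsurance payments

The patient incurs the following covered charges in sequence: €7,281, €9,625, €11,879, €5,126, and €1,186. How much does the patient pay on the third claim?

Claim 1 (€7,281): deductible takes €2,922, €4,359 remains; patient's 30% is €1,307.70. Patient pays €4,229.70; OOP now €4,229.70.
Claim 2 (€9,625): deductible already satisfied, so patient's share is 30% × €9,625 = €2,887.50. Patient pays €2,887.50; OOP now €7,117.20.
Claim 3 (€11,879): deductible met; 30% of €11,879 = €3,563.70. Patient pays €3,563.70; OOP now €10,680.90.

€3,563.70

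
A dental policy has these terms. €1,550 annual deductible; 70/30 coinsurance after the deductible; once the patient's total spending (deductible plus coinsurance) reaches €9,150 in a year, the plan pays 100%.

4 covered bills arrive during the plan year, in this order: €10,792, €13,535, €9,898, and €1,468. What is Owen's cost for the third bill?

Claim 1 — €10,792: €1,550 to deductible, leaving €9,242; patient's 30% is €2,772.60. Patient owes €4,322.60 (running OOP €4,322.60).
Claim 2 — €13,535: deductible met; 30% of €13,535 = €4,060.50. Patient pays €4,060.50; OOP now €8,383.10.
Claim 3 — €9,898: deductible met; 30% of €9,898 = €2,969.40. OOP would hit €11,352.50 > €9,150, so the cap limits the patient to €9,150 − €8,383.10 = €766.90.

€766.90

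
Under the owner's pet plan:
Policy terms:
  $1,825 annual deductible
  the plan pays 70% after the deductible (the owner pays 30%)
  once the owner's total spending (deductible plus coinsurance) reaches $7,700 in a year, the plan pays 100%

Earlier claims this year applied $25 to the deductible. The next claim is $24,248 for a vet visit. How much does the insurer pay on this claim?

$25 of the $1,825 deductible is already met, leaving $1,800.
After the $1,800 deductible portion, $24,248 − $1,800 = $22,448 is subject to coinsurance.
30% of $22,448 = $6,734.40 falls to the owner.
So the owner owes $1,800 + $6,734.40 = $8,534.40 before any cap.
That would bring total out-of-pocket to $8,559.40, past the $7,700 cap. The owner is capped at $7,700 − $25 = $7,675 on this claim.
Insurer pays the balance: $24,248 − $7,675 = $16,573.

$16,573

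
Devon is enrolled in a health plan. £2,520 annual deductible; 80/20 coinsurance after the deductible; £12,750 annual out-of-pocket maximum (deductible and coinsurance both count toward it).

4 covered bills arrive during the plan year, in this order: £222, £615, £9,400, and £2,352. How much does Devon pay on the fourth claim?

£470.40

Bill 1, £222: entire amount goes to the deductible. Cost to patient: £222. OOP to date £222.
Bill 2, £615: all of it applies to the deductible. Cost to patient: £615. OOP to date £837.
Bill 3, £9,400: £1,683 finishes the deductible; £7,717 goes to coinsurance; 20% of £7,717 = £1,543.40. Patient owes £3,226.40 (running OOP £4,063.40).
Bill 4, £2,352: deductible met; 20% of £2,352 = £470.40. Cost to patient: £470.40. OOP to date £4,533.80.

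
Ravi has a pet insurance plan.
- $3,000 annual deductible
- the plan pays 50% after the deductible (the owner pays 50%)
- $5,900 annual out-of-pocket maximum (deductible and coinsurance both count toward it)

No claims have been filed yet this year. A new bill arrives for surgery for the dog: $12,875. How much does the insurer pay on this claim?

Deductible not yet touched, so the first $3,000 of the bill goes to the deductible.
After the $3,000 deductible portion, $12,875 − $3,000 = $9,875 is subject to coinsurance.
50% of $9,875 = $4,937.50 falls to the owner.
That puts the owner's cost at $3,000 + $4,937.50 = $7,937.50 before any cap.
Adding $7,937.50 to the $0 already spent would give $7,937.50, which exceeds the $5,900 cap; the owner pays just $5,900 − $0 = $5,900.
Insurer pays the balance: $12,875 − $5,900 = $6,975.

$6,975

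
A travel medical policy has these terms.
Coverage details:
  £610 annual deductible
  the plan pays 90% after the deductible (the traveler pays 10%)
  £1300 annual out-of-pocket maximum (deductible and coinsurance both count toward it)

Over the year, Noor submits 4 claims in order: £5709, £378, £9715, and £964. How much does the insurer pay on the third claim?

£9572.70

Claim 1 — £5709: £610 finishes the deductible; £5099 goes to coinsurance; 10% of £5099 = £509.90. Cost to traveler: £1119.90. OOP to date £1119.90. Insurer: £5709 − £1119.90 = £4589.10.
Claim 2 — £378: deductible already satisfied, so traveler's share is 10% × £378 = £37.80. Cost to traveler: £37.80. OOP to date £1157.70. Plan pays £378 − £37.80 = £340.20.
Claim 3 — £9715: 10% coinsurance on £9715 = £971.50. Adding that to £1157.70 gives £2129.20, past the £1300 cap; traveler pays only £1300 − £1157.70 = £142.30. Plan pays £9715 − £142.30 = £9572.70.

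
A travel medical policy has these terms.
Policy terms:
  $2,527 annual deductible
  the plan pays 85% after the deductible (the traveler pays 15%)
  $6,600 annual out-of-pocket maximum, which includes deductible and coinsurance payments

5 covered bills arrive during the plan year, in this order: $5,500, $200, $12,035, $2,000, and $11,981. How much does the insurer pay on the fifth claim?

Claim 1 ($5,500): deductible takes $2,527, $2,973 remains; coinsurance $2,973 × 15% = $445.95. Cost to traveler: $2,972.95. OOP to date $2,972.95. Plan pays $5,500 − $2,972.95 = $2,527.05.
Claim 2 ($200): deductible already satisfied, so traveler's share is 15% × $200 = $30. Traveler owes $30 (running OOP $3,002.95). Plan pays $200 − $30 = $170.
Claim 3 ($12,035): deductible already satisfied, so traveler's share is 15% × $12,035 = $1,805.25. Traveler owes $1,805.25 (running OOP $4,808.20). Insurer: $12,035 − $1,805.25 = $10,229.75.
Claim 4 ($2,000): deductible already satisfied, so traveler's share is 15% × $2,000 = $300. Traveler pays $300; OOP now $5,108.20. Insurer: $2,000 − $300 = $1,700.
Claim 5 ($11,981): deductible already satisfied, so traveler's share is 15% × $11,981 = $1,797.15. Adding that to $5,108.20 gives $6,905.35, past the $6,600 cap; traveler pays only $6,600 − $5,108.20 = $1,491.80. Plan pays $11,981 − $1,491.80 = $10,489.20.

$10,489.20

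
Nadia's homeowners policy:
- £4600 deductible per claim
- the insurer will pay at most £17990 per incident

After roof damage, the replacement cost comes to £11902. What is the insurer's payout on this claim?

Subtract the deductible: £11902 − £4600 = £7302.
£7302 is within the £17990 limit, so the insurer pays £7302.

£7302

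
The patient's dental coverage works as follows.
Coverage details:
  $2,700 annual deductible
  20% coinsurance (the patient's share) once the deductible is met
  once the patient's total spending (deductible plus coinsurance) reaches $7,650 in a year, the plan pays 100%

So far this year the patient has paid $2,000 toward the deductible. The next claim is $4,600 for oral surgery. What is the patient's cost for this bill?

$1,480

Deductible still to meet: $2,700 − $2,000 = $700.
After the $700 deductible portion, $4,600 − $700 = $3,900 is subject to coinsurance.
Patient's 20% share of $3,900 is $780.
That puts the patient's cost at $700 + $780 = $1,480 before any cap.
Cumulative spending $2,000 + $1,480 = $3,480 stays under the $7,650 maximum.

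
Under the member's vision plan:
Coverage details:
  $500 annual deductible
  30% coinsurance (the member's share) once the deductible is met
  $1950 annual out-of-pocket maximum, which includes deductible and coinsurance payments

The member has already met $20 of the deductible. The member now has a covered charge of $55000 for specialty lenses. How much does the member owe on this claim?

Remaining deductible: $500 − $20 = $480.
After the $480 deductible portion, $55000 − $480 = $54520 is subject to coinsurance.
Member's 30% share of $54520 is $16356.
Member responsibility before any cap: $480 + $16356 = $16836.
That would bring total out-of-pocket to $16856, past the $1950 cap. The member is capped at $1950 − $20 = $1930 on this claim.

$1930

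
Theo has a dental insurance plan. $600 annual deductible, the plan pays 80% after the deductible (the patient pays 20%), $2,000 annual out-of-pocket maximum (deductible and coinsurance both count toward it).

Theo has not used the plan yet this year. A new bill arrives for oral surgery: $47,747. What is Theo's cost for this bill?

$2,000

Nothing has been paid toward the $600 deductible, so the first $600 of this charge is applied there.
After the $600 deductible portion, $47,747 − $600 = $47,147 is subject to coinsurance.
Coinsurance: $47,147 × 20% = $9,429.40.
Patient responsibility before any cap: $600 + $9,429.40 = $10,029.40.
That would bring total out-of-pocket to $10,029.40, past the $2,000 cap. The patient is capped at $2,000 − $0 = $2,000 on this claim.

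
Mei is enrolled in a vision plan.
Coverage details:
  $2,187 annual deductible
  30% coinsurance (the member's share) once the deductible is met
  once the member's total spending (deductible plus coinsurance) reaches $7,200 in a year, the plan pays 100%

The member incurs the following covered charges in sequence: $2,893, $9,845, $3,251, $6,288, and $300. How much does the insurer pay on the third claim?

$2,275.70

#1 ($2,893): $2,187 finishes the deductible; $706 goes to coinsurance; member's 30% is $211.80. Member pays $2,398.80; OOP now $2,398.80. Plan pays $2,893 − $2,398.80 = $494.20.
#2 ($9,845): 30% coinsurance on $9,845 = $2,953.50. Member owes $2,953.50 (running OOP $5,352.30). Insurer: $9,845 − $2,953.50 = $6,891.50.
#3 ($3,251): 30% coinsurance on $3,251 = $975.30. Cost to member: $975.30. OOP to date $6,327.60. Plan pays $3,251 − $975.30 = $2,275.70.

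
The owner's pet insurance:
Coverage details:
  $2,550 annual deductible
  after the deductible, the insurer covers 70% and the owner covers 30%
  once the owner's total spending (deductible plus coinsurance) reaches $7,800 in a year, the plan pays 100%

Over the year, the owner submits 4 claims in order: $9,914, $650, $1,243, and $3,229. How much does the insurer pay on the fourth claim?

Claim 1 ($9,914): deductible takes $2,550, $7,364 remains; owner's 30% is $2,209.20. Owner pays $4,759.20; OOP now $4,759.20. Insurer: $9,914 − $4,759.20 = $5,154.80.
Claim 2 ($650): deductible already satisfied, so owner's share is 30% × $650 = $195. Owner owes $195 (running OOP $4,954.20). Insurer: $650 − $195 = $455.
Claim 3 ($1,243): 30% coinsurance on $1,243 = $372.90. Cost to owner: $372.90. OOP to date $5,327.10. Insurer: $1,243 − $372.90 = $870.10.
Claim 4 ($3,229): 30% coinsurance on $3,229 = $968.70. Owner owes $968.70 (running OOP $6,295.80). Insurer: $3,229 − $968.70 = $2,260.30.

$2,260.30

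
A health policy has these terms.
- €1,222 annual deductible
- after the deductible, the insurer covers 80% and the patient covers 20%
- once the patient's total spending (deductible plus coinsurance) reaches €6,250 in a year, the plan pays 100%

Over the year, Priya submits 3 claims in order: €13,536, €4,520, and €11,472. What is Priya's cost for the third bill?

€1,661.20

Claim 1 (€13,536): €1,222 to deductible, leaving €12,314; patient's 20% is €2,462.80. Cost to patient: €3,684.80. OOP to date €3,684.80.
Claim 2 (€4,520): deductible already satisfied, so patient's share is 20% × €4,520 = €904. Cost to patient: €904. OOP to date €4,588.80.
Claim 3 (€11,472): 20% coinsurance on €11,472 = €2,294.40. That would push OOP to €6,883.20, over the €6,250 cap, so patient pays €6,250 − €4,588.80 = €1,661.20.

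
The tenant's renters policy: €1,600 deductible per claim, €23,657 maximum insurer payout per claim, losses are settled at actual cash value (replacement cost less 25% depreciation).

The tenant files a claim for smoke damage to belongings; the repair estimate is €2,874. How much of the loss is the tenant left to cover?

€2,318.50

Depreciate 25%: the covered value is €2,874 × 0.75 = €2,155.50.
Less the €1,600 deductible: €2,155.50 − €1,600 = €555.50.
That's under the €23,657 cap, so the insurer reimburses the full €555.50.
Tenant's share is the uncovered remainder: €2,874 − €555.50 = €2,318.50.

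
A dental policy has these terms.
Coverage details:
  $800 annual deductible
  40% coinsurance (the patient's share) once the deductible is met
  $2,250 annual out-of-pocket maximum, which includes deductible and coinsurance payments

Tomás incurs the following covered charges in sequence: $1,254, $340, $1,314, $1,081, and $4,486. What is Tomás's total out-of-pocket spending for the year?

$2,250

Bill 1, $1,254: $800 to deductible, leaving $454; coinsurance $454 × 40% = $181.60. Cost to patient: $981.60. OOP to date $981.60.
Bill 2, $340: deductible met; 40% of $340 = $136. Patient owes $136 (running OOP $1,117.60).
Bill 3, $1,314: 40% coinsurance on $1,314 = $525.60. Patient owes $525.60 (running OOP $1,643.20).
Bill 4, $1,081: 40% coinsurance on $1,081 = $432.40. Patient pays $432.40; OOP now $2,075.60.
Bill 5, $4,486: deductible already satisfied, so patient's share is 40% × $4,486 = $1,794.40. OOP would hit $3,870 > $2,250, so the cap limits the patient to $2,250 − $2,075.60 = $174.40.
Summing the patient's payments: $981.60 + $136 + $525.60 + $432.40 + $174.40 = $2,250.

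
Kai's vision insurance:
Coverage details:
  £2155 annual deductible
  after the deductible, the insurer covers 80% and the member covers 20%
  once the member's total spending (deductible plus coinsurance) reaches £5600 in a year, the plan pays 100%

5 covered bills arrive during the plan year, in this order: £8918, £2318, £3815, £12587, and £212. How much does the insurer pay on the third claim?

£3052

Claim 1 — £8918: deductible takes £2155, £6763 remains; member's 20% is £1352.60. Member pays £3507.60; OOP now £3507.60. Plan pays £8918 − £3507.60 = £5410.40.
Claim 2 — £2318: deductible already satisfied, so member's share is 20% × £2318 = £463.60. Member owes £463.60 (running OOP £3971.20). Plan pays £2318 − £463.60 = £1854.40.
Claim 3 — £3815: 20% coinsurance on £3815 = £763. Member owes £763 (running OOP £4734.20). Insurer: £3815 − £763 = £3052.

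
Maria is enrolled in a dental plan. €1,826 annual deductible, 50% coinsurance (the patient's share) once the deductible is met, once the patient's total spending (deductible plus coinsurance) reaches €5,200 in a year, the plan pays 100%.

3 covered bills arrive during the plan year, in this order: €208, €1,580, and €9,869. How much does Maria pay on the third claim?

Bill 1, €208: all of it applies to the deductible. Cost to patient: €208. OOP to date €208.
Bill 2, €1,580: fully absorbed by the deductible. Patient owes €1,580 (running OOP €1,788).
Bill 3, €9,869: €38 finishes the deductible; €9,831 goes to coinsurance; coinsurance €9,831 × 50% = €4,915.50. Together that's €38 + €4,915.50 = €4,953.50. OOP would hit €6,741.50 > €5,200, so the cap limits the patient to €5,200 − €1,788 = €3,412.

€3,412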